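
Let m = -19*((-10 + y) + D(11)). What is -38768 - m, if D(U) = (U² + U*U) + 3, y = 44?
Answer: -33467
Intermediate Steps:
D(U) = 3 + 2*U² (D(U) = (U² + U²) + 3 = 2*U² + 3 = 3 + 2*U²)
m = -5301 (m = -19*((-10 + 44) + (3 + 2*11²)) = -19*(34 + (3 + 2*121)) = -19*(34 + (3 + 242)) = -19*(34 + 245) = -19*279 = -5301)
-38768 - m = -38768 - 1*(-5301) = -38768 + 5301 = -33467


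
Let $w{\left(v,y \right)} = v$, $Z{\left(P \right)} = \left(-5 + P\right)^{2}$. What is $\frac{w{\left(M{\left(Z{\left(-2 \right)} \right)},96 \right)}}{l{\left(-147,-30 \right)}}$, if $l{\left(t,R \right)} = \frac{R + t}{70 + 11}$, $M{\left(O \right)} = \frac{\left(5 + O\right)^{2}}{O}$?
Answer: $- \frac{78732}{2891} \approx -27.233$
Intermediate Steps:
$M{\left(O \right)} = \frac{\left(5 + O\right)^{2}}{O}$
$l{\left(t,R \right)} = \frac{R}{81} + \frac{t}{81}$ ($l{\left(t,R \right)} = \frac{R + t}{81} = \left(R + t\right) \frac{1}{81} = \frac{R}{81} + \frac{t}{81}$)
$\frac{w{\left(M{\left(Z{\left(-2 \right)} \right)},96 \right)}}{l{\left(-147,-30 \right)}} = \frac{\frac{1}{\left(-5 - 2\right)^{2}} \left(5 + \left(-5 - 2\right)^{2}\right)^{2}}{\frac{1}{81} \left(-30\right) + \frac{1}{81} \left(-147\right)} = \frac{\frac{1}{\left(-7\right)^{2}} \left(5 + \left(-7\right)^{2}\right)^{2}}{- \frac{10}{27} - \frac{49}{27}} = \frac{\frac{1}{49} \left(5 + 49\right)^{2}}{- \frac{59}{27}} = \frac{54^{2}}{49} \left(- \frac{27}{59}\right) = \frac{1}{49} \cdot 2916 \left(- \frac{27}{59}\right) = \frac{2916}{49} \left(- \frac{27}{59}\right) = - \frac{78732}{2891}$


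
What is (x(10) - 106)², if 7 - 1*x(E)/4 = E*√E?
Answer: 22084 + 6240*√10 ≈ 41817.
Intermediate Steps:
x(E) = 28 - 4*E^(3/2) (x(E) = 28 - 4*E*√E = 28 - 4*E^(3/2))
(x(10) - 106)² = ((28 - 40*√10) - 106)² = (-78 - 40*√10)²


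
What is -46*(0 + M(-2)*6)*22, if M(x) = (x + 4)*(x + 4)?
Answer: -24288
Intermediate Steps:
M(x) = (4 + x)² (M(x) = (4 + x)*(4 + x) = (4 + x)²)
-46*(0 + M(-2)*6)*22 = -46*(0 + (4 - 2)²*6)*22 = -46*(0 + 2²*6)*22 = -46*(0 + 4*6)*22 = -46*(0 + 24)*22 = -46*24*22 = -1104*22 = -24288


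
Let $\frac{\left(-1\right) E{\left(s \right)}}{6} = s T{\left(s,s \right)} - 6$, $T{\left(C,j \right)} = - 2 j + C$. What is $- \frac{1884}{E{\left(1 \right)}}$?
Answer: $- \frac{314}{7} \approx -44.857$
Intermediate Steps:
$T{\left(C,j \right)} = C - 2 j$
$E{\left(s \right)} = 36 + 6 s^{2}$ ($E{\left(s \right)} = - 6 \left(s \left(s - 2 s\right) - 6\right) = - 6 \left(s \left(- s\right) - 6\right) = - 6 \left(- s^{2} - 6\right) = - 6 \left(-6 - s^{2}\right) = 36 + 6 s^{2}$)
$- \frac{1884}{E{\left(1 \right)}} = - \frac{1884}{36 + 6 \cdot 1^{2}} = - \frac{1884}{36 + 6 \cdot 1} = - \frac{1884}{36 + 6} = - \frac{1884}{42} = \left(-1884\right) \frac{1}{42} = - \frac{314}{7}$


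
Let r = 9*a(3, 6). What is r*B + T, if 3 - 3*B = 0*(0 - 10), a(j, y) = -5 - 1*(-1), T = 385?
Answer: 349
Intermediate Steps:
a(j, y) = -4 (a(j, y) = -5 + 1 = -4)
B = 1 (B = 1 - 0*(0 - 10) = 1 - 0*(-10) = 1 - 1/3*0 = 1 + 0 = 1)
r = -36 (r = 9*(-4) = -36)
r*B + T = -36*1 + 385 = -36 + 385 = 349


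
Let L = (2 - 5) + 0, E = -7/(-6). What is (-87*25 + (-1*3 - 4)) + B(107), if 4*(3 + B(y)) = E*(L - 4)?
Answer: -52489/24 ≈ -2187.0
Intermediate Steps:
E = 7/6 (E = -7*(-⅙) = 7/6 ≈ 1.1667)
L = -3 (L = -3 + 0 = -3)
B(y) = -121/24 (B(y) = -3 + (7*(-3 - 4)/6)/4 = -3 + ((7/6)*(-7))/4 = -3 + (¼)*(-49/6) = -3 - 49/24 = -121/24)
(-87*25 + (-1*3 - 4)) + B(107) = (-87*25 + (-1*3 - 4)) - 121/24 = (-2175 + (-3 - 4)) - 121/24 = (-2175 - 7) - 121/24 = -2182 - 121/24 = -52489/24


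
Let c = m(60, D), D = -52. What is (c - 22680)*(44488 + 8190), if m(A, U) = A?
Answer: -1191576360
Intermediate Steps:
c = 60
(c - 22680)*(44488 + 8190) = (60 - 22680)*(44488 + 8190) = -22620*52678 = -1191576360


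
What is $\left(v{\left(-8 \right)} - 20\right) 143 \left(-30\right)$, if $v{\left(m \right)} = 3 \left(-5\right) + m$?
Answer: $184470$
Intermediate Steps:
$v{\left(m \right)} = -15 + m$
$\left(v{\left(-8 \right)} - 20\right) 143 \left(-30\right) = \left(\left(-15 - 8\right) - 20\right) 143 \left(-30\right) = \left(-23 - 20\right) \left(-4290\right) = \left(-43\right) \left(-4290\right) = 184470$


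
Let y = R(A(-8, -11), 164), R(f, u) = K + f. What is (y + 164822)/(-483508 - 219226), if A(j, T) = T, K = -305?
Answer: -82253/351367 ≈ -0.23409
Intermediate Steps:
R(f, u) = -305 + f
y = -316 (y = -305 - 11 = -316)
(y + 164822)/(-483508 - 219226) = (-316 + 164822)/(-483508 - 219226) = 164506/(-702734) = 164506*(-1/702734) = -82253/351367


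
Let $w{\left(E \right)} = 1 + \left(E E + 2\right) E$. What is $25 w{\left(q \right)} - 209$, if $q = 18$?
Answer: $146516$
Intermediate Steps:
$w{\left(E \right)} = 1 + E \left(2 + E^{2}\right)$ ($w{\left(E \right)} = 1 + \left(E^{2} + 2\right) E = 1 + \left(2 + E^{2}\right) E = 1 + E \left(2 + E^{2}\right)$)
$25 w{\left(q \right)} - 209 = 25 \left(1 + 18^{3} + 2 \cdot 18\right) - 209 = 25 \left(1 + 5832 + 36\right) - 209 = 25 \cdot 5869 - 209 = 146725 - 209 = 146516$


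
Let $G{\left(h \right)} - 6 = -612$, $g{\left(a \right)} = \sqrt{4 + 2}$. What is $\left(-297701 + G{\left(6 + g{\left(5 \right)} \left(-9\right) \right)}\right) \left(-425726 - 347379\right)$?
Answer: $230622633235$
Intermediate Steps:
$g{\left(a \right)} = \sqrt{6}$
$G{\left(h \right)} = -606$ ($G{\left(h \right)} = 6 - 612 = -606$)
$\left(-297701 + G{\left(6 + g{\left(5 \right)} \left(-9\right) \right)}\right) \left(-425726 - 347379\right) = \left(-297701 - 606\right) \left(-425726 - 347379\right) = \left(-298307\right) \left(-773105\right) = 230622633235$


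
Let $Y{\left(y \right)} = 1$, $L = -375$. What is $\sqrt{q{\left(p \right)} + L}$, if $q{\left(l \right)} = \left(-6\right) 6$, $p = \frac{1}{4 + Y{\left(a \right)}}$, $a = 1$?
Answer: $i \sqrt{411} \approx 20.273 i$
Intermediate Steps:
$p = \frac{1}{5}$ ($p = \frac{1}{4 + 1} = \frac{1}{5} \approx 0.2$)
$q{\left(l \right)} = -36$
$\sqrt{q{\left(p \right)} + L} = \sqrt{-36 - 375} = \sqrt{-411} = i \sqrt{411}$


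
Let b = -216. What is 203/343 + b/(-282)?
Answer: 3127/2303 ≈ 1.3578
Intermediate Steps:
203/343 + b/(-282) = 203/343 - 216/(-282) = 203*(1/343) - 216*(-1/282) = 29/49 + 36/47 = 3127/2303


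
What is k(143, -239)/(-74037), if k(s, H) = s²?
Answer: -20449/74037 ≈ -0.27620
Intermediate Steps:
k(143, -239)/(-74037) = 143²/(-74037) = 20449*(-1/74037) = -20449/74037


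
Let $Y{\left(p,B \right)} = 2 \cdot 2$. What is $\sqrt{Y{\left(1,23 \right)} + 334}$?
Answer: $13 \sqrt{2} \approx 18.385$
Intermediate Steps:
$Y{\left(p,B \right)} = 4$
$\sqrt{Y{\left(1,23 \right)} + 334} = \sqrt{4 + 334} = \sqrt{338} = 13 \sqrt{2}$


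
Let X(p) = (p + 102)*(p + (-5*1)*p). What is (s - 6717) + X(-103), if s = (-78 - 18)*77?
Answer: -14521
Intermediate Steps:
X(p) = -4*p*(102 + p) (X(p) = (102 + p)*(p - 5*p) = (102 + p)*(-4*p) = -4*p*(102 + p))
s = -7392 (s = -96*77 = -7392)
(s - 6717) + X(-103) = (-7392 - 6717) - 4*(-103)*(102 - 103) = -14109 - 4*(-103)*(-1) = -14109 - 412 = -14521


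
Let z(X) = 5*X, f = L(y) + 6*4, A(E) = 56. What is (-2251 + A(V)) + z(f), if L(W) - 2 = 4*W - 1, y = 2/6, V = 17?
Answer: -6190/3 ≈ -2063.3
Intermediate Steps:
y = ⅓ (y = 2*(⅙) = ⅓ ≈ 0.33333)
L(W) = 1 + 4*W (L(W) = 2 + (4*W - 1) = 2 + (-1 + 4*W) = 1 + 4*W)
f = 79/3 (f = (1 + 4*(⅓)) + 6*4 = (1 + 4/3) + 24 = 7/3 + 24 = 79/3 ≈ 26.333)
(-2251 + A(V)) + z(f) = (-2251 + 56) + 5*(79/3) = -2195 + 395/3 = -6190/3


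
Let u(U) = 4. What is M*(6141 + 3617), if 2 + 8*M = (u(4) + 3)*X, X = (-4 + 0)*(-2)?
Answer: 131733/2 ≈ 65867.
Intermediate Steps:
X = 8 (X = -4*(-2) = 8)
M = 27/4 (M = -1/4 + ((4 + 3)*8)/8 = -1/4 + (7*8)/8 = -1/4 + (1/8)*56 = -1/4 + 7 = 27/4 ≈ 6.7500)
M*(6141 + 3617) = 27*(6141 + 3617)/4 = (27/4)*9758 = 131733/2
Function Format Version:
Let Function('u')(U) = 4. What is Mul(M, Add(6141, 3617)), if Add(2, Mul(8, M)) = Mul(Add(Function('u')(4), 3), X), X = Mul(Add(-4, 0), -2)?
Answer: Rational(131733, 2) ≈ 65867.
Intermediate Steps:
X = 8 (X = Mul(-4, -2) = 8)
M = Rational(27, 4) (M = Add(Rational(-1, 4), Mul(Rational(1, 8), Mul(Add(4, 3), 8))) = Add(Rational(-1, 4), Mul(Rational(1, 8), Mul(7, 8))) = Add(Rational(-1, 4), Mul(Rational(1, 8), 56)) = Add(Rational(-1, 4), 7) = Rational(27, 4) ≈ 6.7500)
Mul(M, Add(6141, 3617)) = Mul(Rational(27, 4), Add(6141, 3617)) = Mul(Rational(27, 4), 9758) = Rational(131733, 2)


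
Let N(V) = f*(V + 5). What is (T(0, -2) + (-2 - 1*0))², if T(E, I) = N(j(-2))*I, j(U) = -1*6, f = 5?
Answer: 64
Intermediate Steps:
j(U) = -6
N(V) = 25 + 5*V (N(V) = 5*(V + 5) = 5*(5 + V) = 25 + 5*V)
T(E, I) = -5*I (T(E, I) = (25 + 5*(-6))*I = (25 - 30)*I = -5*I)
(T(0, -2) + (-2 - 1*0))² = (-5*(-2) + (-2 - 1*0))² = (10 + (-2 + 0))² = (10 - 2)² = 8² = 64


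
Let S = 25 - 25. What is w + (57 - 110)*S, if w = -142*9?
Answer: -1278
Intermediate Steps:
S = 0
w = -1278 (w = -71*18 = -1278)
w + (57 - 110)*S = -1278 + (57 - 110)*0 = -1278 - 53*0 = -1278 + 0 = -1278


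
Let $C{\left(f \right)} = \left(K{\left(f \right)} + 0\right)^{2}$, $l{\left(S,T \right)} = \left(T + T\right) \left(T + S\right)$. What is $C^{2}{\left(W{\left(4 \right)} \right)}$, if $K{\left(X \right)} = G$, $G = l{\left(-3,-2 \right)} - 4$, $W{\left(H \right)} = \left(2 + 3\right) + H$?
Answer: $65536$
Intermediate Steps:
$l{\left(S,T \right)} = 2 T \left(S + T\right)$
$W{\left(H \right)} = 5 + H$
$G = 16$ ($G = 2 \left(-2\right) \left(-3 - 2\right) - 4 = 2 \left(-2\right) \left(-5\right) - 4 = 20 - 4 = 16$)
$K{\left(X \right)} = 16$
$C{\left(f \right)} = 256$ ($C{\left(f \right)} = \left(16 + 0\right)^{2} = 16^{2} = 256$)
$C^{2}{\left(W{\left(4 \right)} \right)} = 256^{2} = 65536$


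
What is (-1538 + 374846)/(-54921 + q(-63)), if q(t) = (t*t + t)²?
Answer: 124436/5067305 ≈ 0.024557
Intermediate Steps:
q(t) = (t + t²)² (q(t) = (t² + t)² = (t + t²)²)
(-1538 + 374846)/(-54921 + q(-63)) = (-1538 + 374846)/(-54921 + (-63)²*(1 - 63)²) = 373308/(-54921 + 3969*(-62)²) = 373308/(-54921 + 3969*3844) = 373308/(-54921 + 15256836) = 373308/15201915 = 373308*(1/15201915) = 124436/5067305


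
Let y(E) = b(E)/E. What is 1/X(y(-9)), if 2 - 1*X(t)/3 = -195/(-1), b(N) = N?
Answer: -1/579 ≈ -0.0017271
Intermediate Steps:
y(E) = 1 (y(E) = E/E = 1)
X(t) = -579 (X(t) = 6 - (-585)/(-1) = 6 - (-585)*(-1) = 6 - 3*195 = 6 - 585 = -579)
1/X(y(-9)) = 1/(-579) = -1/579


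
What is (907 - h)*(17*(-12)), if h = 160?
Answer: -152388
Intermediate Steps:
(907 - h)*(17*(-12)) = (907 - 1*160)*(17*(-12)) = (907 - 160)*(-204) = 747*(-204) = -152388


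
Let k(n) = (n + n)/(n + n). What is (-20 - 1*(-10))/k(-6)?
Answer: -10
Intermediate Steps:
k(n) = 1 (k(n) = (2*n)/((2*n)) = (2*n)*(1/(2*n)) = 1)
(-20 - 1*(-10))/k(-6) = (-20 - 1*(-10))/1 = 1*(-20 + 10) = 1*(-10) = -10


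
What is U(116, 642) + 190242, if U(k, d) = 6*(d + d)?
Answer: 197946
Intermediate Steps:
U(k, d) = 12*d (U(k, d) = 6*(2*d) = 12*d)
U(116, 642) + 190242 = 12*642 + 190242 = 7704 + 190242 = 197946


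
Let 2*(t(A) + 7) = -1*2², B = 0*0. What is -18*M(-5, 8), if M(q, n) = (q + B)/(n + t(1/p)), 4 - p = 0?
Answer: -90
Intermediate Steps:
p = 4 (p = 4 - 1*0 = 4 + 0 = 4)
B = 0
t(A) = -9 (t(A) = -7 + (-1*2²)/2 = -7 + (-1*4)/2 = -7 + (½)*(-4) = -7 - 2 = -9)
M(q, n) = q/(-9 + n) (M(q, n) = (q + 0)/(n - 9) = q/(-9 + n))
-18*M(-5, 8) = -(-90)/(-9 + 8) = -(-90)/(-1) = -(-90)*(-1) = -18*5 = -90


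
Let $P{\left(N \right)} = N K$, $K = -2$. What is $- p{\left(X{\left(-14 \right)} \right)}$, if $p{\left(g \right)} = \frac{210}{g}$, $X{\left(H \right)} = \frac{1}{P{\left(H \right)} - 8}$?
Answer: $-4200$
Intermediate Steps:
$P{\left(N \right)} = - 2 N$ ($P{\left(N \right)} = N \left(-2\right) = - 2 N$)
$X{\left(H \right)} = \frac{1}{-8 - 2 H}$ ($X{\left(H \right)} = \frac{1}{- 2 H - 8} = \frac{1}{-8 - 2 H}$)
$- p{\left(X{\left(-14 \right)} \right)} = - \frac{210}{\left(-1\right) \frac{1}{8 + 2 \left(-14\right)}} = - \frac{210}{\left(-1\right) \frac{1}{8 - 28}} = - \frac{210}{\left(-1\right) \frac{1}{-20}} = - \frac{210}{\left(-1\right) \left(- \frac{1}{20}\right)} = - 210 \frac{1}{\frac{1}{20}} = - 210 \cdot 20 = \left(-1\right) 4200 = -4200$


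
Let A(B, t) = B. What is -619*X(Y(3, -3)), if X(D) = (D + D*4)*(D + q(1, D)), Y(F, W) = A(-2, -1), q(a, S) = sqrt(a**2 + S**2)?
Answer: -12380 + 6190*sqrt(5) ≈ 1461.3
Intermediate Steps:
q(a, S) = sqrt(S**2 + a**2)
Y(F, W) = -2
X(D) = 5*D*(D + sqrt(1 + D**2)) (X(D) = (D + D*4)*(D + sqrt(D**2 + 1**2)) = (D + 4*D)*(D + sqrt(D**2 + 1)) = (5*D)*(D + sqrt(1 + D**2)) = 5*D*(D + sqrt(1 + D**2)))
-619*X(Y(3, -3)) = -3095*(-2)*(-2 + sqrt(1 + (-2)**2)) = -3095*(-2)*(-2 + sqrt(1 + 4)) = -3095*(-2)*(-2 + sqrt(5)) = -619*(20 - 10*sqrt(5)) = -12380 + 6190*sqrt(5)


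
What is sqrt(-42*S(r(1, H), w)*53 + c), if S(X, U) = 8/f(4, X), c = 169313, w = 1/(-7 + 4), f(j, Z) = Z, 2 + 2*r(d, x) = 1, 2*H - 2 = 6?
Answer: sqrt(204929) ≈ 452.69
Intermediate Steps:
H = 4 (H = 1 + (1/2)*6 = 1 + 3 = 4)
r(d, x) = -1/2 (r(d, x) = -1 + (1/2)*1 = -1 + 1/2 = -1/2)
w = -1/3 (w = 1/(-3) = -1/3 ≈ -0.33333)
S(X, U) = 8/X
sqrt(-42*S(r(1, H), w)*53 + c) = sqrt(-336/(-1/2)*53 + 169313) = sqrt(-336*(-2)*53 + 169313) = sqrt(-42*(-16)*53 + 169313) = sqrt(672*53 + 169313) = sqrt(35616 + 169313) = sqrt(204929)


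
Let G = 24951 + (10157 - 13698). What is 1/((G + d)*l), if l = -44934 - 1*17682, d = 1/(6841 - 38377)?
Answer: -1314/1761559645231 ≈ -7.4593e-10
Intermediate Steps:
d = -1/31536 (d = 1/(-31536) = -1/31536 ≈ -3.1710e-5)
l = -62616 (l = -44934 - 17682 = -62616)
G = 21410 (G = 24951 - 3541 = 21410)
1/((G + d)*l) = 1/((21410 - 1/31536)*(-62616)) = -1/62616/(675185759/31536) = (31536/675185759)*(-1/62616) = -1314/1761559645231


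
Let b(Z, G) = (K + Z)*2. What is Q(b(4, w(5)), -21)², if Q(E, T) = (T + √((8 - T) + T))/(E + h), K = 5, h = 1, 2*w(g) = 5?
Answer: 449/361 - 84*√2/361 ≈ 0.91470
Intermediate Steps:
w(g) = 5/2 (w(g) = (½)*5 = 5/2)
b(Z, G) = 10 + 2*Z (b(Z, G) = (5 + Z)*2 = 10 + 2*Z)
Q(E, T) = (T + 2*√2)/(1 + E) (Q(E, T) = (T + √((8 - T) + T))/(E + 1) = (T + √8)/(1 + E) = (T + 2*√2)/(1 + E))
Q(b(4, w(5)), -21)² = ((-21 + 2*√2)/(1 + (10 + 2*4)))² = ((-21 + 2*√2)/(1 + (10 + 8)))² = ((-21 + 2*√2)/(1 + 18))² = ((-21 + 2*√2)/19)² = (-21/19 + 2*√2/19)²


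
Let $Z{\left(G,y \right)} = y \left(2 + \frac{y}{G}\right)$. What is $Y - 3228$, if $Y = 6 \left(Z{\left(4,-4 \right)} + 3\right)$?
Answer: $-3234$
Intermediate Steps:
$Y = -6$ ($Y = 6 \left(- \frac{4 \left(-4 + 2 \cdot 4\right)}{4} + 3\right) = 6 \left(\left(-4\right) \frac{1}{4} \left(-4 + 8\right) + 3\right) = 6 \left(\left(-4\right) \frac{1}{4} \cdot 4 + 3\right) = 6 \left(-4 + 3\right) = 6 \left(-1\right) = -6$)
$Y - 3228 = -6 - 3228 = -3234$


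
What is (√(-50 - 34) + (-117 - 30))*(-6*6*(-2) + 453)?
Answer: -77175 + 1050*I*√21 ≈ -77175.0 + 4811.7*I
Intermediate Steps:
(√(-50 - 34) + (-117 - 30))*(-6*6*(-2) + 453) = (√(-84) - 147)*(-36*(-2) + 453) = (2*I*√21 - 147)*(72 + 453) = (-147 + 2*I*√21)*525 = -77175 + 1050*I*√21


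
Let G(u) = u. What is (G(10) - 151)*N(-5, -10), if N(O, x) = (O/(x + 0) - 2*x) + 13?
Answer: -9447/2 ≈ -4723.5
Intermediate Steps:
N(O, x) = 13 - 2*x + O/x (N(O, x) = (O/x - 2*x) + 13 = (-2*x + O/x) + 13 = 13 - 2*x + O/x)
(G(10) - 151)*N(-5, -10) = (10 - 151)*(13 - 2*(-10) - 5/(-10)) = -141*(13 + 20 - 5*(-1/10)) = -141*(13 + 20 + 1/2) = -141*67/2 = -9447/2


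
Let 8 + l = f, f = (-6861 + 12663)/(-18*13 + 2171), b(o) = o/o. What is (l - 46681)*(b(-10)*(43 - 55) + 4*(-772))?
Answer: 280335452100/1937 ≈ 1.4473e+8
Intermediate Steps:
b(o) = 1
f = 5802/1937 (f = 5802/(-234 + 2171) = 5802/1937 ≈ 2.9954)
l = -9694/1937 (l = -8 + 5802/1937 = -9694/1937 ≈ -5.0046)
(l - 46681)*(b(-10)*(43 - 55) + 4*(-772)) = (-9694/1937 - 46681)*(1*(43 - 55) + 4*(-772)) = -90430791*(1*(-12) - 3088)/1937 = -90430791*(-12 - 3088)/1937 = -90430791/1937*(-3100) = 280335452100/1937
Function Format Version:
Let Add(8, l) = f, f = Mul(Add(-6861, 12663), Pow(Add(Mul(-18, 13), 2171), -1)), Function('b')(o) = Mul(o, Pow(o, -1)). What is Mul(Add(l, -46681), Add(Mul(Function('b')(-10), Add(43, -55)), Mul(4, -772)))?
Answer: Rational(280335452100, 1937) ≈ 1.4473e+8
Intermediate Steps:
Function('b')(o) = 1
f = Rational(5802, 1937) (f = Mul(5802, Pow(Add(-234, 2171), -1)) = Mul(5802, Pow(1937, -1)) = Mul(5802, Rational(1, 1937)) = Rational(5802, 1937) ≈ 2.9954)
l = Rational(-9694, 1937) (l = Add(-8, Rational(5802, 1937)) = Rational(-9694, 1937) ≈ -5.0046)
Mul(Add(l, -46681), Add(Mul(Function('b')(-10), Add(43, -55)), Mul(4, -772))) = Mul(Add(Rational(-9694, 1937), -46681), Add(Mul(1, Add(43, -55)), Mul(4, -772))) = Mul(Rational(-90430791, 1937), Add(Mul(1, -12), -3088)) = Mul(Rational(-90430791, 1937), Add(-12, -3088)) = Mul(Rational(-90430791, 1937), -3100) = Rational(280335452100, 1937)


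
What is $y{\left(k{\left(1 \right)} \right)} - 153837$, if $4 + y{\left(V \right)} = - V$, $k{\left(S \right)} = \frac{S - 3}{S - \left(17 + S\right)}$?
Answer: $- \frac{2615299}{17} \approx -1.5384 \cdot 10^{5}$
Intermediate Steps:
$k{\left(S \right)} = \frac{3}{17} - \frac{S}{17}$ ($k{\left(S \right)} = \frac{-3 + S}{-17} = \left(-3 + S\right) \left(- \frac{1}{17}\right) = \frac{3}{17} - \frac{S}{17}$)
$y{\left(V \right)} = -4 - V$
$y{\left(k{\left(1 \right)} \right)} - 153837 = \left(-4 - \left(\frac{3}{17} - \frac{1}{17}\right)\right) - 153837 = \left(-4 - \frac{2}{17}\right) - 153837 = - \frac{70}{17} - 153837 = - \frac{2615299}{17}$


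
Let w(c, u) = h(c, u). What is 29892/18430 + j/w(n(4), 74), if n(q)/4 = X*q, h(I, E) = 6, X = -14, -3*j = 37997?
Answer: -349873327/165870 ≈ -2109.3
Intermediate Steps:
j = -37997/3 (j = -⅓*37997 = -37997/3 ≈ -12666.)
n(q) = -56*q (n(q) = 4*(-14*q) = -56*q)
w(c, u) = 6
29892/18430 + j/w(n(4), 74) = 29892/18430 - 37997/3/6 = 29892*(1/18430) - 37997/3*⅙ = 14946/9215 - 37997/18 = -349873327/165870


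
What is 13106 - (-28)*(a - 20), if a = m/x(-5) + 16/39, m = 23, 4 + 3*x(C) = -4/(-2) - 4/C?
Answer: 426952/39 ≈ 10947.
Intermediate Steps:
x(C) = -2/3 - 4/(3*C) (x(C) = -4/3 + (-4/(-2) - 4/C)/3 = -4/3 + (-4*(-1/2) - 4/C)/3 = -4/3 + (2 - 4/C)/3 = -4/3 + (2/3 - 4/(3*C)) = -2/3 - 4/(3*C))
a = -4453/78 (a = 23/(((2/3)*(-2 - 1*(-5))/(-5))) + 16/39 = 23/(((2/3)*(-1/5)*(-2 + 5))) + 16*(1/39) = 23/(((2/3)*(-1/5)*3)) + 16/39 = 23/(-2/5) + 16/39 = 23*(-5/2) + 16/39 = -115/2 + 16/39 = -4453/78 ≈ -57.090)
13106 - (-28)*(a - 20) = 13106 - (-28)*(-4453/78 - 20) = 13106 - (-28)*(-6013)/78 = 13106 - 1*84182/39 = 13106 - 84182/39 = 426952/39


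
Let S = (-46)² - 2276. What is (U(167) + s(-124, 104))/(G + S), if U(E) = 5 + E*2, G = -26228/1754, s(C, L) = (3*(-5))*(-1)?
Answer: -155229/76717 ≈ -2.0234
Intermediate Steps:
s(C, L) = 15 (s(C, L) = -15*(-1) = 15)
G = -13114/877 (G = -26228*1/1754 = -13114/877 ≈ -14.953)
U(E) = 5 + 2*E
S = -160 (S = 2116 - 2276 = -160)
(U(167) + s(-124, 104))/(G + S) = ((5 + 2*167) + 15)/(-13114/877 - 160) = ((5 + 334) + 15)/(-153434/877) = (339 + 15)*(-877/153434) = 354*(-877/153434) = -155229/76717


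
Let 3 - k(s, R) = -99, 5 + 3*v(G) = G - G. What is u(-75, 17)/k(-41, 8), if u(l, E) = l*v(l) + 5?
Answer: 65/51 ≈ 1.2745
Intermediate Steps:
v(G) = -5/3 (v(G) = -5/3 + (G - G)/3 = -5/3 + (1/3)*0 = -5/3 + 0 = -5/3)
k(s, R) = 102 (k(s, R) = 3 - 1*(-99) = 3 + 99 = 102)
u(l, E) = 5 - 5*l/3 (u(l, E) = l*(-5/3) + 5 = -5*l/3 + 5 = 5 - 5*l/3)
u(-75, 17)/k(-41, 8) = (5 - 5/3*(-75))/102 = (5 + 125)*(1/102) = 130*(1/102) = 65/51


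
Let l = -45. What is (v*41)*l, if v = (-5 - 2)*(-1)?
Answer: -12915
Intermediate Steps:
v = 7 (v = -7*(-1) = 7)
(v*41)*l = (7*41)*(-45) = 287*(-45) = -12915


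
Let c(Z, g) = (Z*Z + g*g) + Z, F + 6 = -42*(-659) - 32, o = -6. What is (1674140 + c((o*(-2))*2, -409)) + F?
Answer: 1869661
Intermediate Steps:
F = 27640 (F = -6 + (-42*(-659) - 32) = -6 + (27678 - 32) = -6 + 27646 = 27640)
c(Z, g) = Z + Z**2 + g**2 (c(Z, g) = (Z**2 + g**2) + Z = Z + Z**2 + g**2)
(1674140 + c((o*(-2))*2, -409)) + F = (1674140 + (-6*(-2)*2 + (-6*(-2)*2)**2 + (-409)**2)) + 27640 = (1674140 + (12*2 + (12*2)**2 + 167281)) + 27640 = (1674140 + (24 + 24**2 + 167281)) + 27640 = (1674140 + (24 + 576 + 167281)) + 27640 = (1674140 + 167881) + 27640 = 1842021 + 27640 = 1869661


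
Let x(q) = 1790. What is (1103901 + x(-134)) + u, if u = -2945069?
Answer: -1839378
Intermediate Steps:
(1103901 + x(-134)) + u = (1103901 + 1790) - 2945069 = 1105691 - 2945069 = -1839378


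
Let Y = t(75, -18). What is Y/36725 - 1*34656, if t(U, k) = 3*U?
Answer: -50909655/1469 ≈ -34656.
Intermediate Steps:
Y = 225 (Y = 3*75 = 225)
Y/36725 - 1*34656 = 225/36725 - 1*34656 = 225*(1/36725) - 34656 = 9/1469 - 34656 = -50909655/1469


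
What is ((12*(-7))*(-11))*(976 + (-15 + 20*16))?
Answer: 1183644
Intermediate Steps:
((12*(-7))*(-11))*(976 + (-15 + 20*16)) = (-84*(-11))*(976 + (-15 + 320)) = 924*(976 + 305) = 924*1281 = 1183644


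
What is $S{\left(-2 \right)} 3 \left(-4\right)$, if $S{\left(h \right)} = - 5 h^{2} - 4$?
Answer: $288$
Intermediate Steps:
$S{\left(h \right)} = -4 - 5 h^{2}$
$S{\left(-2 \right)} 3 \left(-4\right) = \left(-4 - 5 \left(-2\right)^{2}\right) 3 \left(-4\right) = \left(-4 - 20\right) 3 \left(-4\right) = \left(-24\right) 3 \left(-4\right) = \left(-72\right) \left(-4\right) = 288$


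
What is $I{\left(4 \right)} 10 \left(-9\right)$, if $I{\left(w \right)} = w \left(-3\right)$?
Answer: $1080$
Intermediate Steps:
$I{\left(w \right)} = - 3 w$
$I{\left(4 \right)} 10 \left(-9\right) = \left(-3\right) 4 \cdot 10 \left(-9\right) = \left(-12\right) 10 \left(-9\right) = \left(-120\right) \left(-9\right) = 1080$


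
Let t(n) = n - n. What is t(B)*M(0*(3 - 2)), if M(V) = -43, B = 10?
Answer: 0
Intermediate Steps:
t(n) = 0
t(B)*M(0*(3 - 2)) = 0*(-43) = 0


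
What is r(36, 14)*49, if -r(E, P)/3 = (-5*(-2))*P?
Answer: -20580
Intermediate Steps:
r(E, P) = -30*P (r(E, P) = -3*(-5*(-2))*P = -30*P)
r(36, 14)*49 = -30*14*49 = -420*49 = -20580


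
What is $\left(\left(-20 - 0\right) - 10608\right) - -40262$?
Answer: $29634$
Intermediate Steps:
$\left(\left(-20 - 0\right) - 10608\right) - -40262 = \left(\left(-20 + 0\right) - 10608\right) + 40262 = \left(-20 - 10608\right) + 40262 = -10628 + 40262 = 29634$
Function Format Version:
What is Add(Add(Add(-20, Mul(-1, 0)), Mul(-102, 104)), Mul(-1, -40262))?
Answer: 29634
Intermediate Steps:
Add(Add(Add(-20, Mul(-1, 0)), Mul(-102, 104)), Mul(-1, -40262)) = Add(Add(Add(-20, 0), -10608), 40262) = Add(Add(-20, -10608), 40262) = Add(-10628, 40262) = 29634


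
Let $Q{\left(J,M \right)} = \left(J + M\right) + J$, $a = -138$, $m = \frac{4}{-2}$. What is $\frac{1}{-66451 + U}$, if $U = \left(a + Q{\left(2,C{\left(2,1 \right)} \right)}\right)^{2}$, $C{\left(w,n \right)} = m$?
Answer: $- \frac{1}{47955} \approx -2.0853 \cdot 10^{-5}$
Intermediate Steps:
$m = -2$ ($m = 4 \left(- \frac{1}{2}\right) = -2$)
$C{\left(w,n \right)} = -2$
$Q{\left(J,M \right)} = M + 2 J$
$U = 18496$ ($U = \left(-138 + \left(-2 + 2 \cdot 2\right)\right)^{2} = \left(-138 + \left(-2 + 4\right)\right)^{2} = \left(-138 + 2\right)^{2} = \left(-136\right)^{2} = 18496$)
$\frac{1}{-66451 + U} = \frac{1}{-66451 + 18496} = \frac{1}{-47955} = - \frac{1}{47955}$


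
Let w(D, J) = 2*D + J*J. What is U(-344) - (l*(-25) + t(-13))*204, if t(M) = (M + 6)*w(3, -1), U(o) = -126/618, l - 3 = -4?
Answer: 504267/103 ≈ 4895.8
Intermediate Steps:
l = -1 (l = 3 - 4 = -1)
w(D, J) = J**2 + 2*D (w(D, J) = 2*D + J**2 = J**2 + 2*D)
U(o) = -21/103 (U(o) = -126*1/618 = -21/103)
t(M) = 42 + 7*M (t(M) = (M + 6)*((-1)**2 + 2*3) = (6 + M)*(1 + 6) = (6 + M)*7 = 42 + 7*M)
U(-344) - (l*(-25) + t(-13))*204 = -21/103 - (-1*(-25) + (42 + 7*(-13)))*204 = -21/103 - (25 + (42 - 91))*204 = -21/103 - (25 - 49)*204 = -21/103 - (-24)*204 = -21/103 - 1*(-4896) = -21/103 + 4896 = 504267/103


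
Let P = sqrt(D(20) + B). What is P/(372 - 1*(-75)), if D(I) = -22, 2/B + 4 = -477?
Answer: 14*I*sqrt(2886)/71669 ≈ 0.010494*I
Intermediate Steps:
B = -2/481 (B = 2/(-4 - 477) = 2/(-481) = 2*(-1/481) = -2/481 ≈ -0.0041580)
P = 42*I*sqrt(2886)/481 (P = sqrt(-22 - 2/481) = sqrt(-10584/481) = 42*I*sqrt(2886)/481 ≈ 4.6909*I)
P/(372 - 1*(-75)) = (42*I*sqrt(2886)/481)/(372 - 1*(-75)) = (42*I*sqrt(2886)/481)/(372 + 75) = (42*I*sqrt(2886)/481)/447 = (42*I*sqrt(2886)/481)*(1/447) = 14*I*sqrt(2886)/71669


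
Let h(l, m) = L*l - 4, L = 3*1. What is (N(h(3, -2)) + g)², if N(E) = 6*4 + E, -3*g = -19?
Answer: 11236/9 ≈ 1248.4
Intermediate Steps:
g = 19/3 (g = -⅓*(-19) = 19/3 ≈ 6.3333)
L = 3
h(l, m) = -4 + 3*l (h(l, m) = 3*l - 4 = -4 + 3*l)
N(E) = 24 + E
(N(h(3, -2)) + g)² = ((24 + (-4 + 3*3)) + 19/3)² = ((24 + (-4 + 9)) + 19/3)² = ((24 + 5) + 19/3)² = (29 + 19/3)² = (106/3)² = 11236/9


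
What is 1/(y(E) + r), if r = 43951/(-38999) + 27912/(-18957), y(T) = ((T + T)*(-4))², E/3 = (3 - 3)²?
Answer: -246434681/640573065 ≈ -0.38471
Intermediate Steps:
E = 0 (E = 3*(3 - 3)² = 3*0² = 3*0 = 0)
y(T) = 64*T² (y(T) = ((2*T)*(-4))² = (-8*T)² = 64*T²)
r = -640573065/246434681 (r = 43951*(-1/38999) + 27912*(-1/18957) = -43951/38999 - 9304/6319 = -640573065/246434681 ≈ -2.5994)
1/(y(E) + r) = 1/(64*0² - 640573065/246434681) = 1/(64*0 - 640573065/246434681) = 1/(0 - 640573065/246434681) = 1/(-640573065/246434681) = -246434681/640573065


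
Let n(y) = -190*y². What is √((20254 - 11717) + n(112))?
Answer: I*√2374823 ≈ 1541.0*I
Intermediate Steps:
√((20254 - 11717) + n(112)) = √((20254 - 11717) - 190*112²) = √(8537 - 190*12544) = √(8537 - 2383360) = √(-2374823) = I*√2374823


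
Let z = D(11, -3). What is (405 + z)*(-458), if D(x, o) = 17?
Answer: -193276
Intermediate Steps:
z = 17
(405 + z)*(-458) = (405 + 17)*(-458) = 422*(-458) = -193276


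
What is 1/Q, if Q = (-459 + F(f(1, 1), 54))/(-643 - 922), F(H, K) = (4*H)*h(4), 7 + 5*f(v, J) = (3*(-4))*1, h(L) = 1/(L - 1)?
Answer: 23475/6961 ≈ 3.3724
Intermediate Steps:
h(L) = 1/(-1 + L)
f(v, J) = -19/5 (f(v, J) = -7/5 + ((3*(-4))*1)/5 = -7/5 + (-12*1)/5 = -7/5 + (⅕)*(-12) = -7/5 - 12/5 = -19/5)
F(H, K) = 4*H/3 (F(H, K) = (4*H)/(-1 + 4) = (4*H)/3 = (4*H)*(⅓) = 4*H/3)
Q = 6961/23475 (Q = (-459 + (4/3)*(-19/5))/(-643 - 922) = (-459 - 76/15)/(-1565) = -6961/15*(-1/1565) = 6961/23475 ≈ 0.29653)
1/Q = 1/(6961/23475) = 23475/6961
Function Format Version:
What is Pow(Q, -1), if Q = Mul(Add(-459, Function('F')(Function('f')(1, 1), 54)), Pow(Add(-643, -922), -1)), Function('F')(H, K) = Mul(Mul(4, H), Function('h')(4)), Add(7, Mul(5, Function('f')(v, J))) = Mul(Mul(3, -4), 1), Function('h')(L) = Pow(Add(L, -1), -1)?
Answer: Rational(23475, 6961) ≈ 3.3724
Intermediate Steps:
Function('h')(L) = Pow(Add(-1, L), -1)
Function('f')(v, J) = Rational(-19, 5) (Function('f')(v, J) = Add(Rational(-7, 5), Mul(Rational(1, 5), Mul(Mul(3, -4), 1))) = Add(Rational(-7, 5), Mul(Rational(1, 5), Mul(-12, 1))) = Add(Rational(-7, 5), Mul(Rational(1, 5), -12)) = Add(Rational(-7, 5), Rational(-12, 5)) = Rational(-19, 5))
Function('F')(H, K) = Mul(Rational(4, 3), H) (Function('F')(H, K) = Mul(Mul(4, H), Pow(Add(-1, 4), -1)) = Mul(Mul(4, H), Pow(3, -1)) = Mul(Mul(4, H), Rational(1, 3)) = Mul(Rational(4, 3), H))
Q = Rational(6961, 23475) (Q = Mul(Add(-459, Mul(Rational(4, 3), Rational(-19, 5))), Pow(Add(-643, -922), -1)) = Mul(Add(-459, Rational(-76, 15)), Pow(-1565, -1)) = Mul(Rational(-6961, 15), Rational(-1, 1565)) = Rational(6961, 23475) ≈ 0.29653)
Pow(Q, -1) = Pow(Rational(6961, 23475), -1) = Rational(23475, 6961)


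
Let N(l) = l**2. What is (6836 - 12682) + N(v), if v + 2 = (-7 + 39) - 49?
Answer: -5485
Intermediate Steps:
v = -19 (v = -2 + ((-7 + 39) - 49) = -2 + (32 - 49) = -2 - 17 = -19)
(6836 - 12682) + N(v) = (6836 - 12682) + (-19)**2 = -5846 + 361 = -5485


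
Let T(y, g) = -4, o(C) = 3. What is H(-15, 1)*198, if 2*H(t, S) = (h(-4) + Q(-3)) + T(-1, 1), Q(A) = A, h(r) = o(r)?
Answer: -396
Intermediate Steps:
h(r) = 3
H(t, S) = -2 (H(t, S) = ((3 - 3) - 4)/2 = (0 - 4)/2 = (½)*(-4) = -2)
H(-15, 1)*198 = -2*198 = -396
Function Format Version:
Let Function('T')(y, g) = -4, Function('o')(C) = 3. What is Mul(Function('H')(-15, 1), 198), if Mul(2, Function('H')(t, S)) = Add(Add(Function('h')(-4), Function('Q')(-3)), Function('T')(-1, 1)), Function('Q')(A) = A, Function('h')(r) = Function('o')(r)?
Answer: -396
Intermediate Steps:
Function('h')(r) = 3
Function('H')(t, S) = -2 (Function('H')(t, S) = Mul(Rational(1, 2), Add(Add(3, -3), -4)) = Mul(Rational(1, 2), Add(0, -4)) = Mul(Rational(1, 2), -4) = -2)
Mul(Function('H')(-15, 1), 198) = Mul(-2, 198) = -396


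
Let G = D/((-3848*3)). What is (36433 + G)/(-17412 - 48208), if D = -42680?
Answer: -26289077/47344830 ≈ -0.55527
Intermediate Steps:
G = 5335/1443 (G = -42680/((-3848*3)) = -42680/(-11544) = -42680*(-1/11544) = 5335/1443 ≈ 3.6972)
(36433 + G)/(-17412 - 48208) = (36433 + 5335/1443)/(-17412 - 48208) = (52578154/1443)/(-65620) = (52578154/1443)*(-1/65620) = -26289077/47344830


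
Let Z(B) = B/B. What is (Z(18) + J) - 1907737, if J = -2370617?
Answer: -4278353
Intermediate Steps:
Z(B) = 1
(Z(18) + J) - 1907737 = (1 - 2370617) - 1907737 = -2370616 - 1907737 = -4278353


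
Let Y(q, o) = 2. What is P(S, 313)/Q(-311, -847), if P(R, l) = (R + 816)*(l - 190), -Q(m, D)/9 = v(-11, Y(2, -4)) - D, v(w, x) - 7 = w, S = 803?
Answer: -66379/2529 ≈ -26.247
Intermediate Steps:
v(w, x) = 7 + w
Q(m, D) = 36 + 9*D (Q(m, D) = -9*((7 - 11) - D) = -9*(-4 - D) = 36 + 9*D)
P(R, l) = (-190 + l)*(816 + R) (P(R, l) = (816 + R)*(-190 + l) = (-190 + l)*(816 + R))
P(S, 313)/Q(-311, -847) = (-155040 - 190*803 + 816*313 + 803*313)/(36 + 9*(-847)) = (-155040 - 152570 + 255408 + 251339)/(36 - 7623) = 199137/(-7587) = 199137*(-1/7587) = -66379/2529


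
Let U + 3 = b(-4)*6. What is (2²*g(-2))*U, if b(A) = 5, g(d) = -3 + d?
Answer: -540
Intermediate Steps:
U = 27 (U = -3 + 5*6 = -3 + 30 = 27)
(2²*g(-2))*U = (2²*(-3 - 2))*27 = (4*(-5))*27 = -20*27 = -540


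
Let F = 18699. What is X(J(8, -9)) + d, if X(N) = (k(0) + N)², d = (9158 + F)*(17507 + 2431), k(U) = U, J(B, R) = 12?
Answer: 555413010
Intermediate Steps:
d = 555412866 (d = (9158 + 18699)*(17507 + 2431) = 27857*19938 = 555412866)
X(N) = N² (X(N) = (0 + N)² = N²)
X(J(8, -9)) + d = 12² + 555412866 = 144 + 555412866 = 555413010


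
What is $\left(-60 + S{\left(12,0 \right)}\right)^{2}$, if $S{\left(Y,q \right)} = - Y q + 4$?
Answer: $3136$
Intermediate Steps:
$S{\left(Y,q \right)} = 4 - Y q$ ($S{\left(Y,q \right)} = - Y q + 4 = 4 - Y q$)
$\left(-60 + S{\left(12,0 \right)}\right)^{2} = \left(-60 + \left(4 - 12 \cdot 0\right)\right)^{2} = \left(-60 + \left(4 + 0\right)\right)^{2} = \left(-60 + 4\right)^{2} = \left(-56\right)^{2} = 3136$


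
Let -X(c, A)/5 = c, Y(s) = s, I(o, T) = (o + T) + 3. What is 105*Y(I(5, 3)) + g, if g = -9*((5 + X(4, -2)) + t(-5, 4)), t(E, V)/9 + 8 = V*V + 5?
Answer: 237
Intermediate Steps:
I(o, T) = 3 + T + o (I(o, T) = (T + o) + 3 = 3 + T + o)
X(c, A) = -5*c
t(E, V) = -27 + 9*V**2 (t(E, V) = -72 + 9*(V*V + 5) = -72 + 9*(V**2 + 5) = -72 + 9*(5 + V**2) = -72 + (45 + 9*V**2) = -27 + 9*V**2)
g = -918 (g = -9*((5 - 5*4) + (-27 + 9*4**2)) = -9*((5 - 20) + (-27 + 9*16)) = -9*(-15 + (-27 + 144)) = -9*(-15 + 117) = -9*102 = -918)
105*Y(I(5, 3)) + g = 105*(3 + 3 + 5) - 918 = 105*11 - 918 = 1155 - 918 = 237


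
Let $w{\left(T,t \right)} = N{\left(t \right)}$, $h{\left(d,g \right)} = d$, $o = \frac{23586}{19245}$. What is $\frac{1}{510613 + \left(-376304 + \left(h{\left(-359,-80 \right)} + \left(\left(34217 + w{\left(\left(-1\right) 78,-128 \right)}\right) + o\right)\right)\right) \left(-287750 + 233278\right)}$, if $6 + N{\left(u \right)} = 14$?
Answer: $\frac{6415}{119663656074971} \approx 5.3609 \cdot 10^{-11}$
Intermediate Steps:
$o = \frac{7862}{6415}$ ($o = 23586 \cdot \frac{1}{19245} = \frac{7862}{6415} \approx 1.2256$)
$N{\left(u \right)} = 8$ ($N{\left(u \right)} = -6 + 14 = 8$)
$w{\left(T,t \right)} = 8$
$\frac{1}{510613 + \left(-376304 + \left(h{\left(-359,-80 \right)} + \left(\left(34217 + w{\left(\left(-1\right) 78,-128 \right)}\right) + o\right)\right)\right) \left(-287750 + 233278\right)} = \frac{1}{510613 + \left(-376304 + \left(-359 + \left(\left(34217 + 8\right) + \frac{7862}{6415}\right)\right)\right) \left(-287750 + 233278\right)} = \frac{1}{510613 + \left(-376304 + \left(-359 + \left(34225 + \frac{7862}{6415}\right)\right)\right) \left(-54472\right)} = \frac{1}{510613 + \left(-376304 + \left(-359 + \frac{219561237}{6415}\right)\right) \left(-54472\right)} = \frac{1}{510613 + \left(-376304 + \frac{217258252}{6415}\right) \left(-54472\right)} = \frac{1}{510613 - - \frac{119660380492576}{6415}} = \frac{1}{510613 + \frac{119660380492576}{6415}} = \frac{1}{\frac{119663656074971}{6415}} = \frac{6415}{119663656074971}$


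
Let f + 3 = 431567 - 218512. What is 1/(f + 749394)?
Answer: 1/962446 ≈ 1.0390e-6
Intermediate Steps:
f = 213052 (f = -3 + (431567 - 218512) = -3 + 213055 = 213052)
1/(f + 749394) = 1/(213052 + 749394) = 1/962446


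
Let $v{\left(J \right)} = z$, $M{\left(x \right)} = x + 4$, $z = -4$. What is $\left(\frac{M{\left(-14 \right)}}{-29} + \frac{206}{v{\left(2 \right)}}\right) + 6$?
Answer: $- \frac{2619}{58} \approx -45.155$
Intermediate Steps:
$M{\left(x \right)} = 4 + x$
$v{\left(J \right)} = -4$
$\left(\frac{M{\left(-14 \right)}}{-29} + \frac{206}{v{\left(2 \right)}}\right) + 6 = \left(\frac{4 - 14}{-29} + \frac{206}{-4}\right) + 6 = \left(\left(-10\right) \left(- \frac{1}{29}\right) + 206 \left(- \frac{1}{4}\right)\right) + 6 = \left(\frac{10}{29} - \frac{103}{2}\right) + 6 = - \frac{2967}{58} + 6 = - \frac{2619}{58}$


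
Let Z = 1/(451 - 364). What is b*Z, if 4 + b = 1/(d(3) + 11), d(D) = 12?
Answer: -91/2001 ≈ -0.045477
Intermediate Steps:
Z = 1/87 ≈ 0.011494
b = -91/23 (b = -4 + 1/(12 + 11) = -4 + 1/23 = -91/23 ≈ -3.9565)
b*Z = -91/23*1/87 = -91/2001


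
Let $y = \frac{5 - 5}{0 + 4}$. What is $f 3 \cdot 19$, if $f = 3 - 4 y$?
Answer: $171$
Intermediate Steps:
$y = 0$ ($y = \frac{0}{4} = 0 \cdot \frac{1}{4} = 0$)
$f = 3$ ($f = 3 - 0 = 3 + 0 = 3$)
$f 3 \cdot 19 = 3 \cdot 3 \cdot 19 = 9 \cdot 19 = 171$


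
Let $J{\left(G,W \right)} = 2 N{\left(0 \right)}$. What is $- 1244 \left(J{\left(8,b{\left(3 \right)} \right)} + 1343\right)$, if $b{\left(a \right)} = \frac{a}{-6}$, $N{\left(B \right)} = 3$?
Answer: $-1678156$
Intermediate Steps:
$b{\left(a \right)} = - \frac{a}{6}$ ($b{\left(a \right)} = a \left(- \frac{1}{6}\right) = - \frac{a}{6}$)
$J{\left(G,W \right)} = 6$ ($J{\left(G,W \right)} = 2 \cdot 3 = 6$)
$- 1244 \left(J{\left(8,b{\left(3 \right)} \right)} + 1343\right) = - 1244 \left(6 + 1343\right) = \left(-1244\right) 1349 = -1678156$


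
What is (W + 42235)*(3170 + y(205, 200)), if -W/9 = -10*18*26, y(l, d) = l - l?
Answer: 267405350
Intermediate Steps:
y(l, d) = 0
W = 42120 (W = -9*(-10*18)*26 = -(-1620)*26 = -9*(-4680) = 42120)
(W + 42235)*(3170 + y(205, 200)) = (42120 + 42235)*(3170 + 0) = 84355*3170 = 267405350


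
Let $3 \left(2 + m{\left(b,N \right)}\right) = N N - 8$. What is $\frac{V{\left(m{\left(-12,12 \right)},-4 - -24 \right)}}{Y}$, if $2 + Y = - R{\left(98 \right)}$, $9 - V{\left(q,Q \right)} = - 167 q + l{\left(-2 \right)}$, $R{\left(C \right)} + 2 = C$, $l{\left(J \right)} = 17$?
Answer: $- \frac{1549}{21} \approx -73.762$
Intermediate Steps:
$R{\left(C \right)} = -2 + C$
$m{\left(b,N \right)} = - \frac{14}{3} + \frac{N^{2}}{3}$ ($m{\left(b,N \right)} = -2 + \frac{N N - 8}{3} = -2 + \frac{N^{2} - 8}{3} = -2 + \frac{-8 + N^{2}}{3} = -2 + \left(- \frac{8}{3} + \frac{N^{2}}{3}\right) = - \frac{14}{3} + \frac{N^{2}}{3}$)
$V{\left(q,Q \right)} = -8 + 167 q$ ($V{\left(q,Q \right)} = 9 - \left(- 167 q + 17\right) = 9 - \left(17 - 167 q\right) = 9 + \left(-17 + 167 q\right) = -8 + 167 q$)
$Y = -98$ ($Y = -2 - \left(-2 + 98\right) = -2 - 96 = -98$)
$\frac{V{\left(m{\left(-12,12 \right)},-4 - -24 \right)}}{Y} = \frac{-8 + 167 \left(- \frac{14}{3} + \frac{12^{2}}{3}\right)}{-98} = \left(-8 + 167 \left(- \frac{14}{3} + \frac{1}{3} \cdot 144\right)\right) \left(- \frac{1}{98}\right) = \left(-8 + 167 \left(- \frac{14}{3} + 48\right)\right) \left(- \frac{1}{98}\right) = \left(-8 + 167 \cdot \frac{130}{3}\right) \left(- \frac{1}{98}\right) = \left(-8 + \frac{21710}{3}\right) \left(- \frac{1}{98}\right) = \frac{21686}{3} \left(- \frac{1}{98}\right) = - \frac{1549}{21}$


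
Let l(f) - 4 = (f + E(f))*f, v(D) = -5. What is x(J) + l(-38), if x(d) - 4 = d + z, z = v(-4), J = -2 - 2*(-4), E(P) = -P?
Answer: 9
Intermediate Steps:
l(f) = 4 (l(f) = 4 + (f - f)*f = 4 + 0*f = 4 + 0 = 4)
J = 6 (J = -2 + 8 = 6)
z = -5
x(d) = -1 + d (x(d) = 4 + (d - 5) = 4 + (-5 + d) = -1 + d)
x(J) + l(-38) = (-1 + 6) + 4 = 5 + 4 = 9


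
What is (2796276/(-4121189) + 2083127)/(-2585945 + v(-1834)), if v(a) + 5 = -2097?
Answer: -451839856933/561359517257 ≈ -0.80490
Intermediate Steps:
v(a) = -2102 (v(a) = -5 - 2097 = -2102)
(2796276/(-4121189) + 2083127)/(-2585945 + v(-1834)) = (2796276/(-4121189) + 2083127)/(-2585945 - 2102) = (2796276*(-1/4121189) + 2083127)/(-2588047) = (-2796276/4121189 + 2083127)*(-1/2588047) = (8584957281727/4121189)*(-1/2588047) = -451839856933/561359517257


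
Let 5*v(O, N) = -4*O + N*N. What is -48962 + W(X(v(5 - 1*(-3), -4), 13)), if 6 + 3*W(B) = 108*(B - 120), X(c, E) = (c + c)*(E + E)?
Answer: -296372/5 ≈ -59274.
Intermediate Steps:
v(O, N) = -4*O/5 + N²/5 (v(O, N) = (-4*O + N*N)/5 = (-4*O + N²)/5 = (N² - 4*O)/5 = -4*O/5 + N²/5)
X(c, E) = 4*E*c (X(c, E) = (2*c)*(2*E) = 4*E*c)
W(B) = -4322 + 36*B (W(B) = -2 + (108*(B - 120))/3 = -2 + (108*(-120 + B))/3 = -2 + (-12960 + 108*B)/3 = -2 + (-4320 + 36*B) = -4322 + 36*B)
-48962 + W(X(v(5 - 1*(-3), -4), 13)) = -48962 + (-4322 + 36*(4*13*(-4*(5 - 1*(-3))/5 + (⅕)*(-4)²))) = -48962 + (-4322 + 36*(4*13*(-4*(5 + 3)/5 + (⅕)*16))) = -48962 + (-4322 + 36*(4*13*(-⅘*8 + 16/5))) = -48962 + (-4322 + 36*(4*13*(-32/5 + 16/5))) = -48962 + (-4322 + 36*(4*13*(-16/5))) = -48962 + (-4322 + 36*(-832/5)) = -48962 + (-4322 - 29952/5) = -48962 - 51562/5 = -296372/5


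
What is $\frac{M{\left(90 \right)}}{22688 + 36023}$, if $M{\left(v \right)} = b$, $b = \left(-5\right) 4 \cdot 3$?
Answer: $- \frac{60}{58711} \approx -0.001022$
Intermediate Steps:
$b = -60$ ($b = \left(-20\right) 3 = -60$)
$M{\left(v \right)} = -60$
$\frac{M{\left(90 \right)}}{22688 + 36023} = - \frac{60}{22688 + 36023} = - \frac{60}{58711}$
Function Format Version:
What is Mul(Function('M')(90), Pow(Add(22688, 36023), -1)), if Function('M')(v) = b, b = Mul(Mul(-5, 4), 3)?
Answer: Rational(-60, 58711) ≈ -0.0010220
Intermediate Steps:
b = -60 (b = Mul(-20, 3) = -60)
Function('M')(v) = -60
Mul(Function('M')(90), Pow(Add(22688, 36023), -1)) = Mul(-60, Pow(Add(22688, 36023), -1)) = Mul(-60, Pow(58711, -1)) = Mul(-60, Rational(1, 58711)) = Rational(-60, 58711)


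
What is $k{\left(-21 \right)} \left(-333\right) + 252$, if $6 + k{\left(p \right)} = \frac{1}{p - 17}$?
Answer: $\frac{85833}{38} \approx 2258.8$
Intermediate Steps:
$k{\left(p \right)} = -6 + \frac{1}{-17 + p}$ ($k{\left(p \right)} = -6 + \frac{1}{p - 17} = -6 + \frac{1}{-17 + p}$)
$k{\left(-21 \right)} \left(-333\right) + 252 = \frac{103 - -126}{-17 - 21} \left(-333\right) + 252 = \frac{103 + 126}{-38} \left(-333\right) + 252 = \left(- \frac{1}{38}\right) 229 \left(-333\right) + 252 = \left(- \frac{229}{38}\right) \left(-333\right) + 252 = \frac{76257}{38} + 252 = \frac{85833}{38}$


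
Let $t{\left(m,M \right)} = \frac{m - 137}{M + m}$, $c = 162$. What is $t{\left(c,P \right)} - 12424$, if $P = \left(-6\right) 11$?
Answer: $- \frac{1192679}{96} \approx -12424.0$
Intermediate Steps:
$P = -66$
$t{\left(m,M \right)} = \frac{-137 + m}{M + m}$
$t{\left(c,P \right)} - 12424 = \frac{-137 + 162}{-66 + 162} - 12424 = \frac{1}{96} \cdot 25 - 12424 = \frac{25}{96} - 12424 = - \frac{1192679}{96}$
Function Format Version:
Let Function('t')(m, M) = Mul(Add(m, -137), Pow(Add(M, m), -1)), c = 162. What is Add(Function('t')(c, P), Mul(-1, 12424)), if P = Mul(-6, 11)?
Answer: Rational(-1192679, 96) ≈ -12424.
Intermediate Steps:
P = -66
Function('t')(m, M) = Mul(Pow(Add(M, m), -1), Add(-137, m)) (Function('t')(m, M) = Mul(Add(-137, m), Pow(Add(M, m), -1)) = Mul(Pow(Add(M, m), -1), Add(-137, m)))
Add(Function('t')(c, P), Mul(-1, 12424)) = Add(Mul(Pow(Add(-66, 162), -1), Add(-137, 162)), Mul(-1, 12424)) = Add(Mul(Pow(96, -1), 25), -12424) = Add(Mul(Rational(1, 96), 25), -12424) = Add(Rational(25, 96), -12424) = Rational(-1192679, 96)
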